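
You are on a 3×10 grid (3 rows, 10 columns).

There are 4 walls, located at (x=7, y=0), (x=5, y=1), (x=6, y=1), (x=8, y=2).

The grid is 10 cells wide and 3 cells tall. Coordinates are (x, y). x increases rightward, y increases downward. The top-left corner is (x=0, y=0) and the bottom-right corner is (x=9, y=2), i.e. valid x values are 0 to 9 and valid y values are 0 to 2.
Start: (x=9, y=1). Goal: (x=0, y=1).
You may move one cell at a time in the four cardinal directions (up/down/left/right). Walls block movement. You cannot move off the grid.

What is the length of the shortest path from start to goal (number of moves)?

Answer: Shortest path length: 11

Derivation:
BFS from (x=9, y=1) until reaching (x=0, y=1):
  Distance 0: (x=9, y=1)
  Distance 1: (x=9, y=0), (x=8, y=1), (x=9, y=2)
  Distance 2: (x=8, y=0), (x=7, y=1)
  Distance 3: (x=7, y=2)
  Distance 4: (x=6, y=2)
  Distance 5: (x=5, y=2)
  Distance 6: (x=4, y=2)
  Distance 7: (x=4, y=1), (x=3, y=2)
  Distance 8: (x=4, y=0), (x=3, y=1), (x=2, y=2)
  Distance 9: (x=3, y=0), (x=5, y=0), (x=2, y=1), (x=1, y=2)
  Distance 10: (x=2, y=0), (x=6, y=0), (x=1, y=1), (x=0, y=2)
  Distance 11: (x=1, y=0), (x=0, y=1)  <- goal reached here
One shortest path (11 moves): (x=9, y=1) -> (x=8, y=1) -> (x=7, y=1) -> (x=7, y=2) -> (x=6, y=2) -> (x=5, y=2) -> (x=4, y=2) -> (x=3, y=2) -> (x=2, y=2) -> (x=1, y=2) -> (x=0, y=2) -> (x=0, y=1)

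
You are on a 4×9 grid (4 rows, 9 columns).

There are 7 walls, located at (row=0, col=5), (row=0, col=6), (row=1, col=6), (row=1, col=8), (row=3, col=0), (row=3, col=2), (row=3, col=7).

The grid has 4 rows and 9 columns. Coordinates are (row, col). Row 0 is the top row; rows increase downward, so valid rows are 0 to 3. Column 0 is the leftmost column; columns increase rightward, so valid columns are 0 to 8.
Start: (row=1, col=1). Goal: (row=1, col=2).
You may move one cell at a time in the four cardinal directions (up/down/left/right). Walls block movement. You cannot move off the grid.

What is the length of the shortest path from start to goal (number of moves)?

Answer: Shortest path length: 1

Derivation:
BFS from (row=1, col=1) until reaching (row=1, col=2):
  Distance 0: (row=1, col=1)
  Distance 1: (row=0, col=1), (row=1, col=0), (row=1, col=2), (row=2, col=1)  <- goal reached here
One shortest path (1 moves): (row=1, col=1) -> (row=1, col=2)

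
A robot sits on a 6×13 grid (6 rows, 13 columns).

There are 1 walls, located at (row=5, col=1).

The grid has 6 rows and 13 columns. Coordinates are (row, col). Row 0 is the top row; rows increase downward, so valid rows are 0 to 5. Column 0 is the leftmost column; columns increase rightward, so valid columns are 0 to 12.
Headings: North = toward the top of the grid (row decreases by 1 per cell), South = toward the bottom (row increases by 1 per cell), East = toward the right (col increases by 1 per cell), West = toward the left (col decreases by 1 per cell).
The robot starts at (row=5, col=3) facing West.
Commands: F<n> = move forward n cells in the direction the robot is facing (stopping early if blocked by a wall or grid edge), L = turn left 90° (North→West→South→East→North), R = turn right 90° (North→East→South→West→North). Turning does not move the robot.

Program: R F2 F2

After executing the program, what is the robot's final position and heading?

Start: (row=5, col=3), facing West
  R: turn right, now facing North
  F2: move forward 2, now at (row=3, col=3)
  F2: move forward 2, now at (row=1, col=3)
Final: (row=1, col=3), facing North

Answer: Final position: (row=1, col=3), facing North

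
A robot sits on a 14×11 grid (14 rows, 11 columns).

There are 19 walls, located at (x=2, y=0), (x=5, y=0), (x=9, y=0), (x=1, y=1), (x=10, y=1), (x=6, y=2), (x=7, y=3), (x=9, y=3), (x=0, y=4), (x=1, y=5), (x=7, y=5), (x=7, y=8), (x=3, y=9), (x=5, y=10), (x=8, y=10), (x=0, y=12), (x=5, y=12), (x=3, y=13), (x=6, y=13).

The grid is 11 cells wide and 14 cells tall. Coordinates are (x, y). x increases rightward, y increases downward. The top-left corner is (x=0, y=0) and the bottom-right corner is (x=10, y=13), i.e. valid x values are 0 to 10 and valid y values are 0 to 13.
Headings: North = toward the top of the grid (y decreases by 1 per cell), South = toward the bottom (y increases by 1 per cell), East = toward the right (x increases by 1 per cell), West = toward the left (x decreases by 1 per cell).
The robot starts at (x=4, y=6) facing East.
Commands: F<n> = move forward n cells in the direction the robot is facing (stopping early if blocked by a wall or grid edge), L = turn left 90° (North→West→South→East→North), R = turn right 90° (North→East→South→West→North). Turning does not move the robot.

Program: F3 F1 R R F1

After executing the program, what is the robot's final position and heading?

Answer: Final position: (x=7, y=6), facing West

Derivation:
Start: (x=4, y=6), facing East
  F3: move forward 3, now at (x=7, y=6)
  F1: move forward 1, now at (x=8, y=6)
  R: turn right, now facing South
  R: turn right, now facing West
  F1: move forward 1, now at (x=7, y=6)
Final: (x=7, y=6), facing West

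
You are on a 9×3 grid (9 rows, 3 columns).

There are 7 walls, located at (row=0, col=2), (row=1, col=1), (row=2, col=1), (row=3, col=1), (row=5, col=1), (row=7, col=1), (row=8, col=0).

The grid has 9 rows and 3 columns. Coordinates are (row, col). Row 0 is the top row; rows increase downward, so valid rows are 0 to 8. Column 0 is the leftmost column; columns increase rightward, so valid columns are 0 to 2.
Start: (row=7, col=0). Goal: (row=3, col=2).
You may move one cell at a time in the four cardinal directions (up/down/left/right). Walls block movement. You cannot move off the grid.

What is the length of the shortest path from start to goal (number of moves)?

BFS from (row=7, col=0) until reaching (row=3, col=2):
  Distance 0: (row=7, col=0)
  Distance 1: (row=6, col=0)
  Distance 2: (row=5, col=0), (row=6, col=1)
  Distance 3: (row=4, col=0), (row=6, col=2)
  Distance 4: (row=3, col=0), (row=4, col=1), (row=5, col=2), (row=7, col=2)
  Distance 5: (row=2, col=0), (row=4, col=2), (row=8, col=2)
  Distance 6: (row=1, col=0), (row=3, col=2), (row=8, col=1)  <- goal reached here
One shortest path (6 moves): (row=7, col=0) -> (row=6, col=0) -> (row=6, col=1) -> (row=6, col=2) -> (row=5, col=2) -> (row=4, col=2) -> (row=3, col=2)

Answer: Shortest path length: 6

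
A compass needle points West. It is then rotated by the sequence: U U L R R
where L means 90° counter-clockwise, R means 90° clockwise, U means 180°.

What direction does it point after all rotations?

Start: West
  U (U-turn (180°)) -> East
  U (U-turn (180°)) -> West
  L (left (90° counter-clockwise)) -> South
  R (right (90° clockwise)) -> West
  R (right (90° clockwise)) -> North
Final: North

Answer: Final heading: North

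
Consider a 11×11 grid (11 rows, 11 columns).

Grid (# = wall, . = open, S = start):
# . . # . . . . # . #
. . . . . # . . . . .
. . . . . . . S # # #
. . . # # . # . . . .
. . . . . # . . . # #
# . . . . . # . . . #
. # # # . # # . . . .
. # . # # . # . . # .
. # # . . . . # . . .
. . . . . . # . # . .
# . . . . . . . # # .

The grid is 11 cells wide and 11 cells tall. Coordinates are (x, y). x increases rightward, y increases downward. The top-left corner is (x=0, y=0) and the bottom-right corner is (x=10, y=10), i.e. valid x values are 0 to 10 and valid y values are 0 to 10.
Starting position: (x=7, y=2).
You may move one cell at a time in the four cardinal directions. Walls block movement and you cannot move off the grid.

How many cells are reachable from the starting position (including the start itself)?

Answer: Reachable cells: 63

Derivation:
BFS flood-fill from (x=7, y=2):
  Distance 0: (x=7, y=2)
  Distance 1: (x=7, y=1), (x=6, y=2), (x=7, y=3)
  Distance 2: (x=7, y=0), (x=6, y=1), (x=8, y=1), (x=5, y=2), (x=8, y=3), (x=7, y=4)
  Distance 3: (x=6, y=0), (x=9, y=1), (x=4, y=2), (x=5, y=3), (x=9, y=3), (x=6, y=4), (x=8, y=4), (x=7, y=5)
  Distance 4: (x=5, y=0), (x=9, y=0), (x=4, y=1), (x=10, y=1), (x=3, y=2), (x=10, y=3), (x=8, y=5), (x=7, y=6)
  Distance 5: (x=4, y=0), (x=3, y=1), (x=2, y=2), (x=9, y=5), (x=8, y=6), (x=7, y=7)
  Distance 6: (x=2, y=1), (x=1, y=2), (x=2, y=3), (x=9, y=6), (x=8, y=7)
  Distance 7: (x=2, y=0), (x=1, y=1), (x=0, y=2), (x=1, y=3), (x=2, y=4), (x=10, y=6), (x=8, y=8)
  Distance 8: (x=1, y=0), (x=0, y=1), (x=0, y=3), (x=1, y=4), (x=3, y=4), (x=2, y=5), (x=10, y=7), (x=9, y=8)
  Distance 9: (x=0, y=4), (x=4, y=4), (x=1, y=5), (x=3, y=5), (x=10, y=8), (x=9, y=9)
  Distance 10: (x=4, y=5), (x=10, y=9)
  Distance 11: (x=5, y=5), (x=4, y=6), (x=10, y=10)
Total reachable: 63 (grid has 86 open cells total)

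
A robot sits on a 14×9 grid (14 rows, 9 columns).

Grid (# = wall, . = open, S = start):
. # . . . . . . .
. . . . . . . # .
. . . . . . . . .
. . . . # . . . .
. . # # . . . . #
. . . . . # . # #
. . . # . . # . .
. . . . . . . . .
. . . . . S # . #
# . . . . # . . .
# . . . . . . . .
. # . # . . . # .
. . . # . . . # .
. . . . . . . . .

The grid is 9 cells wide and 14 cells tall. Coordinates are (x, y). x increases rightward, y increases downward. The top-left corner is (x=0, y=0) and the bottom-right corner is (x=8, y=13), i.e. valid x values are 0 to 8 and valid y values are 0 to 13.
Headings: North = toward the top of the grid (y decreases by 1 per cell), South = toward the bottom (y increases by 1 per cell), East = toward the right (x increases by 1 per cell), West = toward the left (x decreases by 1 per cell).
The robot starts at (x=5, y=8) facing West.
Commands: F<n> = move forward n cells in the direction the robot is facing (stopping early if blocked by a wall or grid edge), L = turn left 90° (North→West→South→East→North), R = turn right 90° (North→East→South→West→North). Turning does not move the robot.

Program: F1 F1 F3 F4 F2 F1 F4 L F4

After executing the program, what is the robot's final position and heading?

Answer: Final position: (x=0, y=8), facing South

Derivation:
Start: (x=5, y=8), facing West
  F1: move forward 1, now at (x=4, y=8)
  F1: move forward 1, now at (x=3, y=8)
  F3: move forward 3, now at (x=0, y=8)
  F4: move forward 0/4 (blocked), now at (x=0, y=8)
  F2: move forward 0/2 (blocked), now at (x=0, y=8)
  F1: move forward 0/1 (blocked), now at (x=0, y=8)
  F4: move forward 0/4 (blocked), now at (x=0, y=8)
  L: turn left, now facing South
  F4: move forward 0/4 (blocked), now at (x=0, y=8)
Final: (x=0, y=8), facing South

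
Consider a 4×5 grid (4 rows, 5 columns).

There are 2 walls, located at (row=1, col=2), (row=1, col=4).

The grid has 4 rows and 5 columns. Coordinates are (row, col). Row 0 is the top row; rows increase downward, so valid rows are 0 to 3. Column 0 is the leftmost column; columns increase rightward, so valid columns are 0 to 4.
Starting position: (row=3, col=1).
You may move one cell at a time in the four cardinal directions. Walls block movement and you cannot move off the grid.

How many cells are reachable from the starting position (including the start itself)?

BFS flood-fill from (row=3, col=1):
  Distance 0: (row=3, col=1)
  Distance 1: (row=2, col=1), (row=3, col=0), (row=3, col=2)
  Distance 2: (row=1, col=1), (row=2, col=0), (row=2, col=2), (row=3, col=3)
  Distance 3: (row=0, col=1), (row=1, col=0), (row=2, col=3), (row=3, col=4)
  Distance 4: (row=0, col=0), (row=0, col=2), (row=1, col=3), (row=2, col=4)
  Distance 5: (row=0, col=3)
  Distance 6: (row=0, col=4)
Total reachable: 18 (grid has 18 open cells total)

Answer: Reachable cells: 18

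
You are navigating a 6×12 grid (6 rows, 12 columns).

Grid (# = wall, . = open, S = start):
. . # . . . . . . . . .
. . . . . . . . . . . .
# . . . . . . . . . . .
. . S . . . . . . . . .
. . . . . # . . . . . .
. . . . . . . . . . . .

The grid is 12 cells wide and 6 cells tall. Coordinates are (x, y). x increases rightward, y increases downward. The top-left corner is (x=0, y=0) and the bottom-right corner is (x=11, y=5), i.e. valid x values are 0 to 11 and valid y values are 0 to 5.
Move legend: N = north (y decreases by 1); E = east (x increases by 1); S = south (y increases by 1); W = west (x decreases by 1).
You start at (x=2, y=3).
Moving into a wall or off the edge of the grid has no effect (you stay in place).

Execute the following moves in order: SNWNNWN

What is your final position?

Start: (x=2, y=3)
  S (south): (x=2, y=3) -> (x=2, y=4)
  N (north): (x=2, y=4) -> (x=2, y=3)
  W (west): (x=2, y=3) -> (x=1, y=3)
  N (north): (x=1, y=3) -> (x=1, y=2)
  N (north): (x=1, y=2) -> (x=1, y=1)
  W (west): (x=1, y=1) -> (x=0, y=1)
  N (north): (x=0, y=1) -> (x=0, y=0)
Final: (x=0, y=0)

Answer: Final position: (x=0, y=0)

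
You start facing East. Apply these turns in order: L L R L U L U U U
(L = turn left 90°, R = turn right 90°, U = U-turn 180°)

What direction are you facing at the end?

Start: East
  L (left (90° counter-clockwise)) -> North
  L (left (90° counter-clockwise)) -> West
  R (right (90° clockwise)) -> North
  L (left (90° counter-clockwise)) -> West
  U (U-turn (180°)) -> East
  L (left (90° counter-clockwise)) -> North
  U (U-turn (180°)) -> South
  U (U-turn (180°)) -> North
  U (U-turn (180°)) -> South
Final: South

Answer: Final heading: South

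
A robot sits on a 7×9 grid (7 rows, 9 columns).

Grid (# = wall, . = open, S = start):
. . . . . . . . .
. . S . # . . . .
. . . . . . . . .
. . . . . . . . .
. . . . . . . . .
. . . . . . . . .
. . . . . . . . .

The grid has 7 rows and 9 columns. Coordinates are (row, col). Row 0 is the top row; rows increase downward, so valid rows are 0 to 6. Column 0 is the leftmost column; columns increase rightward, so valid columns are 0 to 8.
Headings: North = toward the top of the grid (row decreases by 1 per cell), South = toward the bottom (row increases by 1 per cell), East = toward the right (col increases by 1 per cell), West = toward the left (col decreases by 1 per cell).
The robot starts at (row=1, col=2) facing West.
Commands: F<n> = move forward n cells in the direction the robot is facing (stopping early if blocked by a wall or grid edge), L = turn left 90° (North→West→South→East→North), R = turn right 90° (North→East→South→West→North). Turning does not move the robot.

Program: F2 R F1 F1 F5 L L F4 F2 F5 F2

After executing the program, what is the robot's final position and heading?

Start: (row=1, col=2), facing West
  F2: move forward 2, now at (row=1, col=0)
  R: turn right, now facing North
  F1: move forward 1, now at (row=0, col=0)
  F1: move forward 0/1 (blocked), now at (row=0, col=0)
  F5: move forward 0/5 (blocked), now at (row=0, col=0)
  L: turn left, now facing West
  L: turn left, now facing South
  F4: move forward 4, now at (row=4, col=0)
  F2: move forward 2, now at (row=6, col=0)
  F5: move forward 0/5 (blocked), now at (row=6, col=0)
  F2: move forward 0/2 (blocked), now at (row=6, col=0)
Final: (row=6, col=0), facing South

Answer: Final position: (row=6, col=0), facing South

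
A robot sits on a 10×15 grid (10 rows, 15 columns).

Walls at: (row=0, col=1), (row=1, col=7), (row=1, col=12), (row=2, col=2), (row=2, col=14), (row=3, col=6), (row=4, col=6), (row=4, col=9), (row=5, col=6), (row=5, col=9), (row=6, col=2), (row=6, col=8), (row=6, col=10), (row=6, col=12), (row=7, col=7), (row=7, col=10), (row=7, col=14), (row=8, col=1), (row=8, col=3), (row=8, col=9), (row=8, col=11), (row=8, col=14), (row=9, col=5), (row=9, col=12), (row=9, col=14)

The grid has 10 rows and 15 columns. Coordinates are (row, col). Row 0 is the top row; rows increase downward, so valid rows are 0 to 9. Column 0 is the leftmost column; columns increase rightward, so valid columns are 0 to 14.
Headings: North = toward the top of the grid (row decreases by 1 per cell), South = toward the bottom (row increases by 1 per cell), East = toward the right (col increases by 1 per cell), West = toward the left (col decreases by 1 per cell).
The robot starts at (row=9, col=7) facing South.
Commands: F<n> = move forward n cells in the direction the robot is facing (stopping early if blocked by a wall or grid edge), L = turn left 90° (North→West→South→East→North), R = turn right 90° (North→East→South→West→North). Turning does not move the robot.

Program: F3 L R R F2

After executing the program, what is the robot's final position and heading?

Answer: Final position: (row=9, col=6), facing West

Derivation:
Start: (row=9, col=7), facing South
  F3: move forward 0/3 (blocked), now at (row=9, col=7)
  L: turn left, now facing East
  R: turn right, now facing South
  R: turn right, now facing West
  F2: move forward 1/2 (blocked), now at (row=9, col=6)
Final: (row=9, col=6), facing West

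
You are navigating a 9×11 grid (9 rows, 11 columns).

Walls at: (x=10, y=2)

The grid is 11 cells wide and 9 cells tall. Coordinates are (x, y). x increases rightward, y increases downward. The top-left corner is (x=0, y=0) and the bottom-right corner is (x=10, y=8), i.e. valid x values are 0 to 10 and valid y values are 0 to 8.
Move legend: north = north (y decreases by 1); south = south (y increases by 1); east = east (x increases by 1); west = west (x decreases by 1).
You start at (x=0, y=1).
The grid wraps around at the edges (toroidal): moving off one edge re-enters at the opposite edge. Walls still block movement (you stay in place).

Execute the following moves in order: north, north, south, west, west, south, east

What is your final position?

Start: (x=0, y=1)
  north (north): (x=0, y=1) -> (x=0, y=0)
  north (north): (x=0, y=0) -> (x=0, y=8)
  south (south): (x=0, y=8) -> (x=0, y=0)
  west (west): (x=0, y=0) -> (x=10, y=0)
  west (west): (x=10, y=0) -> (x=9, y=0)
  south (south): (x=9, y=0) -> (x=9, y=1)
  east (east): (x=9, y=1) -> (x=10, y=1)
Final: (x=10, y=1)

Answer: Final position: (x=10, y=1)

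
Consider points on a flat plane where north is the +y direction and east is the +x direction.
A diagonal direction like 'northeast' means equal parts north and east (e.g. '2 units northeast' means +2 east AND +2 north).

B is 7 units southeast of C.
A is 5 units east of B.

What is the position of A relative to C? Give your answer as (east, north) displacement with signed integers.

Place C at the origin (east=0, north=0).
  B is 7 units southeast of C: delta (east=+7, north=-7); B at (east=7, north=-7).
  A is 5 units east of B: delta (east=+5, north=+0); A at (east=12, north=-7).
Therefore A relative to C: (east=12, north=-7).

Answer: A is at (east=12, north=-7) relative to C.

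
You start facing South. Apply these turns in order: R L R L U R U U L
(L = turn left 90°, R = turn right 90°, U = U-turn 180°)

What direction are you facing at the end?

Start: South
  R (right (90° clockwise)) -> West
  L (left (90° counter-clockwise)) -> South
  R (right (90° clockwise)) -> West
  L (left (90° counter-clockwise)) -> South
  U (U-turn (180°)) -> North
  R (right (90° clockwise)) -> East
  U (U-turn (180°)) -> West
  U (U-turn (180°)) -> East
  L (left (90° counter-clockwise)) -> North
Final: North

Answer: Final heading: North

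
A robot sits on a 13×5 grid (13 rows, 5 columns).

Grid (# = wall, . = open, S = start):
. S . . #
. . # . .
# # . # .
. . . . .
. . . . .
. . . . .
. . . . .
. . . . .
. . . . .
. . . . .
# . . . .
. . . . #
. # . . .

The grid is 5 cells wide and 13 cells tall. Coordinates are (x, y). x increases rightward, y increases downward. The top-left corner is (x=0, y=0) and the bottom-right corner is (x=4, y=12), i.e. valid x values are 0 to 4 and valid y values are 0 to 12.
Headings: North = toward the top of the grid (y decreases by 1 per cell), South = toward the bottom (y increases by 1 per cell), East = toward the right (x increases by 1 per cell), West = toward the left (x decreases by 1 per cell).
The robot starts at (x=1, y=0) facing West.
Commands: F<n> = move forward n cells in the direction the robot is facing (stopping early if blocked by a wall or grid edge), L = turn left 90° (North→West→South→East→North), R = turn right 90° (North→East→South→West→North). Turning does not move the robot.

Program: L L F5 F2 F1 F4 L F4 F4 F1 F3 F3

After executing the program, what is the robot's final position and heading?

Start: (x=1, y=0), facing West
  L: turn left, now facing South
  L: turn left, now facing East
  F5: move forward 2/5 (blocked), now at (x=3, y=0)
  F2: move forward 0/2 (blocked), now at (x=3, y=0)
  F1: move forward 0/1 (blocked), now at (x=3, y=0)
  F4: move forward 0/4 (blocked), now at (x=3, y=0)
  L: turn left, now facing North
  F4: move forward 0/4 (blocked), now at (x=3, y=0)
  F4: move forward 0/4 (blocked), now at (x=3, y=0)
  F1: move forward 0/1 (blocked), now at (x=3, y=0)
  F3: move forward 0/3 (blocked), now at (x=3, y=0)
  F3: move forward 0/3 (blocked), now at (x=3, y=0)
Final: (x=3, y=0), facing North

Answer: Final position: (x=3, y=0), facing North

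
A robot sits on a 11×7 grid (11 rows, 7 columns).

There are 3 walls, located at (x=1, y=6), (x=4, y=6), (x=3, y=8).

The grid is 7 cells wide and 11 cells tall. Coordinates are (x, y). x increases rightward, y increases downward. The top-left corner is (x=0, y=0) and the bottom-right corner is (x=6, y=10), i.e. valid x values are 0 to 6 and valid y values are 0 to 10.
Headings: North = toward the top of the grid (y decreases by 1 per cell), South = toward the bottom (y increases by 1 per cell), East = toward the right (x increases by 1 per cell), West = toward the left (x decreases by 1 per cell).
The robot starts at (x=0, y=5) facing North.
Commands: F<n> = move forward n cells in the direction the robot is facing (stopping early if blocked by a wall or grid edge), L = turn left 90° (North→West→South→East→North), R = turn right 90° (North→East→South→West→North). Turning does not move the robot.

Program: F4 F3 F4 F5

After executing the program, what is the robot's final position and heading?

Start: (x=0, y=5), facing North
  F4: move forward 4, now at (x=0, y=1)
  F3: move forward 1/3 (blocked), now at (x=0, y=0)
  F4: move forward 0/4 (blocked), now at (x=0, y=0)
  F5: move forward 0/5 (blocked), now at (x=0, y=0)
Final: (x=0, y=0), facing North

Answer: Final position: (x=0, y=0), facing North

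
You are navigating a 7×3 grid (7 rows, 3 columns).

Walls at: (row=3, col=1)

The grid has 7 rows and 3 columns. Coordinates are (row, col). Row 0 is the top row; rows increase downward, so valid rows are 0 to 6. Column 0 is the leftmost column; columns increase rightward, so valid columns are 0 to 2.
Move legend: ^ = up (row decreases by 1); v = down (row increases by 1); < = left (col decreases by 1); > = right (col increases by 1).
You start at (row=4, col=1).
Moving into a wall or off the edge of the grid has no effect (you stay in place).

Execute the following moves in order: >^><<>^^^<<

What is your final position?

Answer: Final position: (row=0, col=0)

Derivation:
Start: (row=4, col=1)
  > (right): (row=4, col=1) -> (row=4, col=2)
  ^ (up): (row=4, col=2) -> (row=3, col=2)
  > (right): blocked, stay at (row=3, col=2)
  < (left): blocked, stay at (row=3, col=2)
  < (left): blocked, stay at (row=3, col=2)
  > (right): blocked, stay at (row=3, col=2)
  ^ (up): (row=3, col=2) -> (row=2, col=2)
  ^ (up): (row=2, col=2) -> (row=1, col=2)
  ^ (up): (row=1, col=2) -> (row=0, col=2)
  < (left): (row=0, col=2) -> (row=0, col=1)
  < (left): (row=0, col=1) -> (row=0, col=0)
Final: (row=0, col=0)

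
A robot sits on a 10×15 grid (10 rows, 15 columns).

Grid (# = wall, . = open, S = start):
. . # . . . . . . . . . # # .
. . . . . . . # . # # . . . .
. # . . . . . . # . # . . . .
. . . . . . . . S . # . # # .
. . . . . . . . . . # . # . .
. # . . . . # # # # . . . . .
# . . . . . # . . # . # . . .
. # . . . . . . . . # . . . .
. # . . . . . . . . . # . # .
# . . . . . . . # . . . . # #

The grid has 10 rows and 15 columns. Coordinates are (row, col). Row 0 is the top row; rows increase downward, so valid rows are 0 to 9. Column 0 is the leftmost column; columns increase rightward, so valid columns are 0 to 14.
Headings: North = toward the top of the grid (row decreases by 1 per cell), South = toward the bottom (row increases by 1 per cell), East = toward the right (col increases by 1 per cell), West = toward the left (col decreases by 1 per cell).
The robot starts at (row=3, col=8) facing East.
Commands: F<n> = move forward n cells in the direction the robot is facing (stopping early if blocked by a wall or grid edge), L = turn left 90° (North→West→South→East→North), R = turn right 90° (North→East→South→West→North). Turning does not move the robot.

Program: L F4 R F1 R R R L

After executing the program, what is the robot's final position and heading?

Answer: Final position: (row=3, col=9), facing West

Derivation:
Start: (row=3, col=8), facing East
  L: turn left, now facing North
  F4: move forward 0/4 (blocked), now at (row=3, col=8)
  R: turn right, now facing East
  F1: move forward 1, now at (row=3, col=9)
  R: turn right, now facing South
  R: turn right, now facing West
  R: turn right, now facing North
  L: turn left, now facing West
Final: (row=3, col=9), facing West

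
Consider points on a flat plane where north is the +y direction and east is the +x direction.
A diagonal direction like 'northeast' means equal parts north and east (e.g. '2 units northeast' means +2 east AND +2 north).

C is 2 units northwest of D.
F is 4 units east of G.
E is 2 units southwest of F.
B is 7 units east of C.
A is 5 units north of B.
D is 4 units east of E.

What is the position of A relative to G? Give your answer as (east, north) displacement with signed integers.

Place G at the origin (east=0, north=0).
  F is 4 units east of G: delta (east=+4, north=+0); F at (east=4, north=0).
  E is 2 units southwest of F: delta (east=-2, north=-2); E at (east=2, north=-2).
  D is 4 units east of E: delta (east=+4, north=+0); D at (east=6, north=-2).
  C is 2 units northwest of D: delta (east=-2, north=+2); C at (east=4, north=0).
  B is 7 units east of C: delta (east=+7, north=+0); B at (east=11, north=0).
  A is 5 units north of B: delta (east=+0, north=+5); A at (east=11, north=5).
Therefore A relative to G: (east=11, north=5).

Answer: A is at (east=11, north=5) relative to G.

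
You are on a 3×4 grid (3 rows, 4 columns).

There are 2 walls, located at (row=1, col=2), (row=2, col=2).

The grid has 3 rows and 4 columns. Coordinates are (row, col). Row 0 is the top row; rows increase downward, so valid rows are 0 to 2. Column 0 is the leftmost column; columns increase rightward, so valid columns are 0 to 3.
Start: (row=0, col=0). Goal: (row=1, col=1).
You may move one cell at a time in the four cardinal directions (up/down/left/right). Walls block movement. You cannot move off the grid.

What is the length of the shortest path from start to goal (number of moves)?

BFS from (row=0, col=0) until reaching (row=1, col=1):
  Distance 0: (row=0, col=0)
  Distance 1: (row=0, col=1), (row=1, col=0)
  Distance 2: (row=0, col=2), (row=1, col=1), (row=2, col=0)  <- goal reached here
One shortest path (2 moves): (row=0, col=0) -> (row=0, col=1) -> (row=1, col=1)

Answer: Shortest path length: 2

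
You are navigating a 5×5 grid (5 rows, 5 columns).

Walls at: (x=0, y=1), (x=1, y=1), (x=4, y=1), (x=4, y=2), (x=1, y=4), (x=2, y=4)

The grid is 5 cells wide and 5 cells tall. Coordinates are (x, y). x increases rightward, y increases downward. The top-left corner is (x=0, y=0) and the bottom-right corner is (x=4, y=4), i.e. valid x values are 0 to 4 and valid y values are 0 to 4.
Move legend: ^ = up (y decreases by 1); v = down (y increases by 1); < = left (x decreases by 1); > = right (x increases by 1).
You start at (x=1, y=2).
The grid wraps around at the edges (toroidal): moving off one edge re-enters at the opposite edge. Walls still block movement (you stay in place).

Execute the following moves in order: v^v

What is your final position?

Start: (x=1, y=2)
  v (down): (x=1, y=2) -> (x=1, y=3)
  ^ (up): (x=1, y=3) -> (x=1, y=2)
  v (down): (x=1, y=2) -> (x=1, y=3)
Final: (x=1, y=3)

Answer: Final position: (x=1, y=3)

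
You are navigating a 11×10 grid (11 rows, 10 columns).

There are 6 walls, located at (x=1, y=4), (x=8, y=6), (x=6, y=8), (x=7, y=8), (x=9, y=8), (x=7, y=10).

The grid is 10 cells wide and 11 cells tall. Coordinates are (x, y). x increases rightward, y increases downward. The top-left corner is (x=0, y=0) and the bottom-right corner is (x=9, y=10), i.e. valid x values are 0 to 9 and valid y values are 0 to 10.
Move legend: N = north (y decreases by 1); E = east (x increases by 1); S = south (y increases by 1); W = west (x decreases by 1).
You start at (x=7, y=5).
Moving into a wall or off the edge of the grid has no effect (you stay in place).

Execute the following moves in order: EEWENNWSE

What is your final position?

Start: (x=7, y=5)
  E (east): (x=7, y=5) -> (x=8, y=5)
  E (east): (x=8, y=5) -> (x=9, y=5)
  W (west): (x=9, y=5) -> (x=8, y=5)
  E (east): (x=8, y=5) -> (x=9, y=5)
  N (north): (x=9, y=5) -> (x=9, y=4)
  N (north): (x=9, y=4) -> (x=9, y=3)
  W (west): (x=9, y=3) -> (x=8, y=3)
  S (south): (x=8, y=3) -> (x=8, y=4)
  E (east): (x=8, y=4) -> (x=9, y=4)
Final: (x=9, y=4)

Answer: Final position: (x=9, y=4)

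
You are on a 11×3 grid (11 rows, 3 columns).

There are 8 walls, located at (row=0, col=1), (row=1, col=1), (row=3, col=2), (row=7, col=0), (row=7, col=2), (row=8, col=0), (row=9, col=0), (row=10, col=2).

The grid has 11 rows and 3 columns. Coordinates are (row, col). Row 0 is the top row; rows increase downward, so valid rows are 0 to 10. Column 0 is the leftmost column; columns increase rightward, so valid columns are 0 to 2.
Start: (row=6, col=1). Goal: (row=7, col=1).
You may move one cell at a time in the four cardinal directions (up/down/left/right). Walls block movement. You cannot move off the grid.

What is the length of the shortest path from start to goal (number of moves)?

Answer: Shortest path length: 1

Derivation:
BFS from (row=6, col=1) until reaching (row=7, col=1):
  Distance 0: (row=6, col=1)
  Distance 1: (row=5, col=1), (row=6, col=0), (row=6, col=2), (row=7, col=1)  <- goal reached here
One shortest path (1 moves): (row=6, col=1) -> (row=7, col=1)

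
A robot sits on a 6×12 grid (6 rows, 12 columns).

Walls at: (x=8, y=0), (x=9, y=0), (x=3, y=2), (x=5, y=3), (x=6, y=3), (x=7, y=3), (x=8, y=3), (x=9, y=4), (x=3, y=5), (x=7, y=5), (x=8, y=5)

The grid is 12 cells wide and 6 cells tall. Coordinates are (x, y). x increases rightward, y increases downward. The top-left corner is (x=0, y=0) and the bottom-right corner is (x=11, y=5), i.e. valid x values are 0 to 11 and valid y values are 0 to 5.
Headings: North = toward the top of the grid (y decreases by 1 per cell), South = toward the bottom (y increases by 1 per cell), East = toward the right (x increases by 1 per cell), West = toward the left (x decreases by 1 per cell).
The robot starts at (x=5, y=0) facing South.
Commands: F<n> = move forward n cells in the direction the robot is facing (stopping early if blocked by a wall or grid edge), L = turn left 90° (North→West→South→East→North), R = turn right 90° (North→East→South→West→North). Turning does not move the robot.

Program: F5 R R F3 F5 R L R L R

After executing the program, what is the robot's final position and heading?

Answer: Final position: (x=5, y=0), facing East

Derivation:
Start: (x=5, y=0), facing South
  F5: move forward 2/5 (blocked), now at (x=5, y=2)
  R: turn right, now facing West
  R: turn right, now facing North
  F3: move forward 2/3 (blocked), now at (x=5, y=0)
  F5: move forward 0/5 (blocked), now at (x=5, y=0)
  R: turn right, now facing East
  L: turn left, now facing North
  R: turn right, now facing East
  L: turn left, now facing North
  R: turn right, now facing East
Final: (x=5, y=0), facing East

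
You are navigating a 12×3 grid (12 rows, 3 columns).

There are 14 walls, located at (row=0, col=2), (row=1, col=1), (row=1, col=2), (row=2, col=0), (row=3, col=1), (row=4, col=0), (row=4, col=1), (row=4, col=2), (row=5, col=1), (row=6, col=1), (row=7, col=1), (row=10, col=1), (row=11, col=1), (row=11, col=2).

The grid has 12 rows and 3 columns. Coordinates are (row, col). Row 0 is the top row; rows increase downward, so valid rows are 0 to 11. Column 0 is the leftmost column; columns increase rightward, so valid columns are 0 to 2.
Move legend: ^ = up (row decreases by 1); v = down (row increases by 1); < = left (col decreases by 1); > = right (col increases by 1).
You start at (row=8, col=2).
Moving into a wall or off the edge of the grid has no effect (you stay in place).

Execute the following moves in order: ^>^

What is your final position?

Start: (row=8, col=2)
  ^ (up): (row=8, col=2) -> (row=7, col=2)
  > (right): blocked, stay at (row=7, col=2)
  ^ (up): (row=7, col=2) -> (row=6, col=2)
Final: (row=6, col=2)

Answer: Final position: (row=6, col=2)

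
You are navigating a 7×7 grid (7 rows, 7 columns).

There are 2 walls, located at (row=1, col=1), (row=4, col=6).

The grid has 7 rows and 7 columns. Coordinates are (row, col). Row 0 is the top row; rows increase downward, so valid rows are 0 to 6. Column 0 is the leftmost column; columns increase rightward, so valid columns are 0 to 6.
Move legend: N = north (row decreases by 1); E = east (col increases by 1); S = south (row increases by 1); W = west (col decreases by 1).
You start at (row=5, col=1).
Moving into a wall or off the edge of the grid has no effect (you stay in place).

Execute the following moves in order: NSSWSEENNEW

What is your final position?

Start: (row=5, col=1)
  N (north): (row=5, col=1) -> (row=4, col=1)
  S (south): (row=4, col=1) -> (row=5, col=1)
  S (south): (row=5, col=1) -> (row=6, col=1)
  W (west): (row=6, col=1) -> (row=6, col=0)
  S (south): blocked, stay at (row=6, col=0)
  E (east): (row=6, col=0) -> (row=6, col=1)
  E (east): (row=6, col=1) -> (row=6, col=2)
  N (north): (row=6, col=2) -> (row=5, col=2)
  N (north): (row=5, col=2) -> (row=4, col=2)
  E (east): (row=4, col=2) -> (row=4, col=3)
  W (west): (row=4, col=3) -> (row=4, col=2)
Final: (row=4, col=2)

Answer: Final position: (row=4, col=2)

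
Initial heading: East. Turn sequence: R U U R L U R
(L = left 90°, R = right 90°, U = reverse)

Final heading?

Answer: Final heading: East

Derivation:
Start: East
  R (right (90° clockwise)) -> South
  U (U-turn (180°)) -> North
  U (U-turn (180°)) -> South
  R (right (90° clockwise)) -> West
  L (left (90° counter-clockwise)) -> South
  U (U-turn (180°)) -> North
  R (right (90° clockwise)) -> East
Final: East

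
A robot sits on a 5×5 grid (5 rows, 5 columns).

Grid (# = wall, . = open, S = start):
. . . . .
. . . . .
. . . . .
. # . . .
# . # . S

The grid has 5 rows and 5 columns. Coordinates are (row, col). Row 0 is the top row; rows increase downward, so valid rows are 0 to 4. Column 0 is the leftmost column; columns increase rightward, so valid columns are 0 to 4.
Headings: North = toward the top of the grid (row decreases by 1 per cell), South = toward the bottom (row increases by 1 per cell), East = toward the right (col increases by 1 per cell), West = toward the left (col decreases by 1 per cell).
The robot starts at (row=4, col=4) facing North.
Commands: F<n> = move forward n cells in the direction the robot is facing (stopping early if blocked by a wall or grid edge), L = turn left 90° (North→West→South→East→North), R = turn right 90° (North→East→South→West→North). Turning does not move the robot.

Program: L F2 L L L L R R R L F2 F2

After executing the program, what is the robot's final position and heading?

Start: (row=4, col=4), facing North
  L: turn left, now facing West
  F2: move forward 1/2 (blocked), now at (row=4, col=3)
  L: turn left, now facing South
  L: turn left, now facing East
  L: turn left, now facing North
  L: turn left, now facing West
  R: turn right, now facing North
  R: turn right, now facing East
  R: turn right, now facing South
  L: turn left, now facing East
  F2: move forward 1/2 (blocked), now at (row=4, col=4)
  F2: move forward 0/2 (blocked), now at (row=4, col=4)
Final: (row=4, col=4), facing East

Answer: Final position: (row=4, col=4), facing East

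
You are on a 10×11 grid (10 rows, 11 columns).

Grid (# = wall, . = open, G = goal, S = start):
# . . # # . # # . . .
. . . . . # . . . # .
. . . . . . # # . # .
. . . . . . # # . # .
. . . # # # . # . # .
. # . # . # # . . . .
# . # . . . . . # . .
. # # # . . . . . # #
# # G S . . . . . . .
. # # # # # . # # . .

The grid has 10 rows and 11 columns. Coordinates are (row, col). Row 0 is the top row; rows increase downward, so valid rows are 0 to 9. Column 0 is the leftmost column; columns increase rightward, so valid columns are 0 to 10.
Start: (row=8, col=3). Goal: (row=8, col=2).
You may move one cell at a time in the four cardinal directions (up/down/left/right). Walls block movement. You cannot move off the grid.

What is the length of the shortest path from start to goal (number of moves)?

Answer: Shortest path length: 1

Derivation:
BFS from (row=8, col=3) until reaching (row=8, col=2):
  Distance 0: (row=8, col=3)
  Distance 1: (row=8, col=2), (row=8, col=4)  <- goal reached here
One shortest path (1 moves): (row=8, col=3) -> (row=8, col=2)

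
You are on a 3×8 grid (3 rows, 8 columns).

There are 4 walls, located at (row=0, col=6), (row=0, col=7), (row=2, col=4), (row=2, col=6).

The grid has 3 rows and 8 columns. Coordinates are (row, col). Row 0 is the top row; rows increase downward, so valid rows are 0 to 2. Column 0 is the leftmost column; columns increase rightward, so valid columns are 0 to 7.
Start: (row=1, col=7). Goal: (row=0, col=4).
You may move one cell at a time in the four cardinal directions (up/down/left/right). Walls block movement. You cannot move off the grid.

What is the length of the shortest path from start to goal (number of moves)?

Answer: Shortest path length: 4

Derivation:
BFS from (row=1, col=7) until reaching (row=0, col=4):
  Distance 0: (row=1, col=7)
  Distance 1: (row=1, col=6), (row=2, col=7)
  Distance 2: (row=1, col=5)
  Distance 3: (row=0, col=5), (row=1, col=4), (row=2, col=5)
  Distance 4: (row=0, col=4), (row=1, col=3)  <- goal reached here
One shortest path (4 moves): (row=1, col=7) -> (row=1, col=6) -> (row=1, col=5) -> (row=1, col=4) -> (row=0, col=4)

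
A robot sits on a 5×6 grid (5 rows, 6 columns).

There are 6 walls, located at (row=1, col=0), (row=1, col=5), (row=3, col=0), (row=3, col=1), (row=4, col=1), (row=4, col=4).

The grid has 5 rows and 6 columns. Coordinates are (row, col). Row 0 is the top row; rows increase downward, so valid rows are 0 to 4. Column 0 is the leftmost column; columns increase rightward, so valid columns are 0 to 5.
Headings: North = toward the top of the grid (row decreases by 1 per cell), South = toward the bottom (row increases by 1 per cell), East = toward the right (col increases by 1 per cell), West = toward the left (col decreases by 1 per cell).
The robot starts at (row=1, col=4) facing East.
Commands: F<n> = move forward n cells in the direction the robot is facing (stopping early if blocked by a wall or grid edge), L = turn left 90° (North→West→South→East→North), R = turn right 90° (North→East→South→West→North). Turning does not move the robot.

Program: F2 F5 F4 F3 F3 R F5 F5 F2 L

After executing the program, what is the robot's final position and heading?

Start: (row=1, col=4), facing East
  F2: move forward 0/2 (blocked), now at (row=1, col=4)
  F5: move forward 0/5 (blocked), now at (row=1, col=4)
  F4: move forward 0/4 (blocked), now at (row=1, col=4)
  F3: move forward 0/3 (blocked), now at (row=1, col=4)
  F3: move forward 0/3 (blocked), now at (row=1, col=4)
  R: turn right, now facing South
  F5: move forward 2/5 (blocked), now at (row=3, col=4)
  F5: move forward 0/5 (blocked), now at (row=3, col=4)
  F2: move forward 0/2 (blocked), now at (row=3, col=4)
  L: turn left, now facing East
Final: (row=3, col=4), facing East

Answer: Final position: (row=3, col=4), facing East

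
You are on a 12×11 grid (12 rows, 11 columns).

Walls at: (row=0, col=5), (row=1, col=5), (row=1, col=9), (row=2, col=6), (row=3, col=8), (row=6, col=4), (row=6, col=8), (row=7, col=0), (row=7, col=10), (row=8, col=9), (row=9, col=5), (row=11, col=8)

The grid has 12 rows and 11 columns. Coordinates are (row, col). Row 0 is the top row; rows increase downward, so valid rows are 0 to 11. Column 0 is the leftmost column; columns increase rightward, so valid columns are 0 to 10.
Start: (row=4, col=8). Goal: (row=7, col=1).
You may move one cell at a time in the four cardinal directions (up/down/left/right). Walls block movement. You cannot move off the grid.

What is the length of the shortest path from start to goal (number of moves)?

Answer: Shortest path length: 10

Derivation:
BFS from (row=4, col=8) until reaching (row=7, col=1):
  Distance 0: (row=4, col=8)
  Distance 1: (row=4, col=7), (row=4, col=9), (row=5, col=8)
  Distance 2: (row=3, col=7), (row=3, col=9), (row=4, col=6), (row=4, col=10), (row=5, col=7), (row=5, col=9)
  Distance 3: (row=2, col=7), (row=2, col=9), (row=3, col=6), (row=3, col=10), (row=4, col=5), (row=5, col=6), (row=5, col=10), (row=6, col=7), (row=6, col=9)
  Distance 4: (row=1, col=7), (row=2, col=8), (row=2, col=10), (row=3, col=5), (row=4, col=4), (row=5, col=5), (row=6, col=6), (row=6, col=10), (row=7, col=7), (row=7, col=9)
  Distance 5: (row=0, col=7), (row=1, col=6), (row=1, col=8), (row=1, col=10), (row=2, col=5), (row=3, col=4), (row=4, col=3), (row=5, col=4), (row=6, col=5), (row=7, col=6), (row=7, col=8), (row=8, col=7)
  Distance 6: (row=0, col=6), (row=0, col=8), (row=0, col=10), (row=2, col=4), (row=3, col=3), (row=4, col=2), (row=5, col=3), (row=7, col=5), (row=8, col=6), (row=8, col=8), (row=9, col=7)
  Distance 7: (row=0, col=9), (row=1, col=4), (row=2, col=3), (row=3, col=2), (row=4, col=1), (row=5, col=2), (row=6, col=3), (row=7, col=4), (row=8, col=5), (row=9, col=6), (row=9, col=8), (row=10, col=7)
  Distance 8: (row=0, col=4), (row=1, col=3), (row=2, col=2), (row=3, col=1), (row=4, col=0), (row=5, col=1), (row=6, col=2), (row=7, col=3), (row=8, col=4), (row=9, col=9), (row=10, col=6), (row=10, col=8), (row=11, col=7)
  Distance 9: (row=0, col=3), (row=1, col=2), (row=2, col=1), (row=3, col=0), (row=5, col=0), (row=6, col=1), (row=7, col=2), (row=8, col=3), (row=9, col=4), (row=9, col=10), (row=10, col=5), (row=10, col=9), (row=11, col=6)
  Distance 10: (row=0, col=2), (row=1, col=1), (row=2, col=0), (row=6, col=0), (row=7, col=1), (row=8, col=2), (row=8, col=10), (row=9, col=3), (row=10, col=4), (row=10, col=10), (row=11, col=5), (row=11, col=9)  <- goal reached here
One shortest path (10 moves): (row=4, col=8) -> (row=4, col=7) -> (row=4, col=6) -> (row=4, col=5) -> (row=4, col=4) -> (row=4, col=3) -> (row=4, col=2) -> (row=4, col=1) -> (row=5, col=1) -> (row=6, col=1) -> (row=7, col=1)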